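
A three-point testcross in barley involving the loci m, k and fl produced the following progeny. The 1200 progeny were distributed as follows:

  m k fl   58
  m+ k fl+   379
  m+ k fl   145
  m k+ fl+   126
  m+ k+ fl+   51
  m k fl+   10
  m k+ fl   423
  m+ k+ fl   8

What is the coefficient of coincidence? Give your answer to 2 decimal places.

The two most frequent reciprocal classes, m+ k fl+ and m k+ fl, are the parental types, so the F1 was m+ k fl+ / m k+ fl.
The two rarest classes, m k fl+ and m+ k+ fl, are the double crossovers. Comparing them with the parentals, only the m allele has switched, so m is the middle locus and the order is fl – m – k.
fl–m: (271 + 18)/1200 = 0.2408; m–k: (109 + 18)/1200 = 0.1058.
Expected DCO frequency = 0.2408 × 0.1058 ≈ 0.02548; observed = 18/1200 ≈ 0.01500.
Coefficient of coincidence = 0.01500/0.02548 ≈ 0.59.

0.59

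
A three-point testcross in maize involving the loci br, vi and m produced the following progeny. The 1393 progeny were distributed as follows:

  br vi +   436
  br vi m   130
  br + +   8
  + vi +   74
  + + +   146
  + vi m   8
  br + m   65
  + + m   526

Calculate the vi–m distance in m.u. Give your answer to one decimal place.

21.0 m.u.

The two most frequent reciprocal classes, + + m and br vi +, are the parental types, so the F1 was + + m / br vi +.
The two rarest classes, + vi m and br + +, are the double crossovers. Comparing them with the parentals, only the vi allele has switched, so vi is the middle locus and the order is m – vi – br.
Crossovers in the m–vi interval produce the single-crossover classes + + + and br vi m (146 + 130 = 276) plus the double crossovers (16).
RF(m–vi) = (276 + 16) / 1393 = 292/1393 = 0.2096 → 21.0 m.u.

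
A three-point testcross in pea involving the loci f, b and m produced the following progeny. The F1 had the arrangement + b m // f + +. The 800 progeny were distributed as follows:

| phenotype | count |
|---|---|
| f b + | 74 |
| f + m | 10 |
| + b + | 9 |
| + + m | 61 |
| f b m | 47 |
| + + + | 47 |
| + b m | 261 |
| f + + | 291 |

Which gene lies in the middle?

m

The two rarest classes, + b + and f + m, are the double crossovers. Comparing them with the parentals, only the m allele has switched, so m is the middle locus and the order is f – m – b.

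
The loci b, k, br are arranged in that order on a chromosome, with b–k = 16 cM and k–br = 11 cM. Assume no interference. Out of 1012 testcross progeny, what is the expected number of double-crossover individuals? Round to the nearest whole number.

18

Map distances give recombination frequencies of 0.160 and 0.110 for the two intervals.
With no interference, expected double-crossover frequency = 0.160 × 0.110 = 0.01760.
Expected number = 0.01760 × 1012 = 17.81 ≈ 18.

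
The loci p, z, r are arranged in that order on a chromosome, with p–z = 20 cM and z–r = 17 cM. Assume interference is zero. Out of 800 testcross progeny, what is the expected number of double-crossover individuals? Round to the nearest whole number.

Map distances give recombination frequencies of 0.200 and 0.170 for the two intervals.
With no interference, expected double-crossover frequency = 0.200 × 0.170 = 0.03400.
Expected number = 0.03400 × 800 = 27.20 ≈ 27.

27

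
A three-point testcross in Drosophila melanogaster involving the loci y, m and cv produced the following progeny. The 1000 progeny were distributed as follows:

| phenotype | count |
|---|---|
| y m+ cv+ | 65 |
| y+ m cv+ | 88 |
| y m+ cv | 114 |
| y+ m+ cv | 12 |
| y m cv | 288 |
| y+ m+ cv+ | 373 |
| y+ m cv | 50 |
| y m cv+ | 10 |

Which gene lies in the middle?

cv

The two most frequent reciprocal classes, y m cv and y+ m+ cv+, are the parental types, so the F1 was y m cv / y+ m+ cv+.
The two rarest classes, y m cv+ and y+ m+ cv, are the double crossovers. Comparing them with the parentals, only the cv allele has switched, so cv is the middle locus and the order is m – cv – y.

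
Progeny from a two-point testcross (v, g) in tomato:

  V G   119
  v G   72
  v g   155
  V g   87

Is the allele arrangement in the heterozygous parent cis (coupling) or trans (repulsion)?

The two most frequent classes are V G (119) and v g (155); these are the parental (non-recombinant) types.
So the F1 carried V G on one chromosome and v g on the other — the recessive alleles are on the same chromosome (cis / coupling).

cis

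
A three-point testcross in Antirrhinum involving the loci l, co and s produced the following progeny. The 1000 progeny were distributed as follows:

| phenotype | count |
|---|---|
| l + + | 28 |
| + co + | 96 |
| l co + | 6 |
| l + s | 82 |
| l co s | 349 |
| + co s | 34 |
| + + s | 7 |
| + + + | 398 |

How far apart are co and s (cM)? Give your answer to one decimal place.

The two most frequent reciprocal classes, l co s and + + +, are the parental types, so the F1 was l co s / + + +.
The two rarest classes, l co + and + + s, are the double crossovers. Comparing them with the parentals, only the s allele has switched, so s is the middle locus and the order is co – s – l.
Crossovers in the co–s interval produce the single-crossover classes l + s and + co + (82 + 96 = 178) plus the double crossovers (13).
RF(co–s) = (178 + 13) / 1000 = 191/1000 = 0.1910 → 19.1 cM.

19.1 cM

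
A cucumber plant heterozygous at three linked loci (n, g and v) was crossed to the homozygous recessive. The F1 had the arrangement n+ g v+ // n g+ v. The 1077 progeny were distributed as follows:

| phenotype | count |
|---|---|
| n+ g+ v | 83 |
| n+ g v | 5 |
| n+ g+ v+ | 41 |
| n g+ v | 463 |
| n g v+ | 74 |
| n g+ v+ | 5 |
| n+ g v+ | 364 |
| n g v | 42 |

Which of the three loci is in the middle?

The two rarest classes, n+ g v and n g+ v+, are the double crossovers. Comparing them with the parentals, only the v allele has switched, so v is the middle locus and the order is n – v – g.

v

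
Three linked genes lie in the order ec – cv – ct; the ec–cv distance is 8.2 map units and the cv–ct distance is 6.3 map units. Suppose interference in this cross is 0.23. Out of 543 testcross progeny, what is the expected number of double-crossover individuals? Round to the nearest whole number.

Map distances give recombination frequencies of 0.082 and 0.063 for the two intervals.
With interference 0.23 (so coincidence = 0.77), expected double-crossover frequency = 0.082 × 0.063 × 0.77 = 0.00398.
Expected number = 0.00398 × 543 = 2.16 ≈ 2.

2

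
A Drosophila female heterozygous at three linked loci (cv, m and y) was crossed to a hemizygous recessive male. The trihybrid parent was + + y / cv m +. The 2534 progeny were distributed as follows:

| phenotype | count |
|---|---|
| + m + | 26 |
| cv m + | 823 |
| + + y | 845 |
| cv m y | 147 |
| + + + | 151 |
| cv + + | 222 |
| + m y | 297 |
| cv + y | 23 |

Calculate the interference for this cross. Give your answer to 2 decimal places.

The two rarest classes, cv + y and + m +, are the double crossovers. Comparing them with the parentals, only the cv allele has switched, so cv is the middle locus and the order is m – cv – y.
m–cv: (519 + 49)/2534 = 0.2242; cv–y: (298 + 49)/2534 = 0.1369.
Expected DCO frequency = 0.2242 × 0.1369 ≈ 0.03069; observed = 49/2534 ≈ 0.01934.
Coefficient of coincidence = 0.01934/0.03069 ≈ 0.63; interference = 1 − 0.63 = 0.37.

0.37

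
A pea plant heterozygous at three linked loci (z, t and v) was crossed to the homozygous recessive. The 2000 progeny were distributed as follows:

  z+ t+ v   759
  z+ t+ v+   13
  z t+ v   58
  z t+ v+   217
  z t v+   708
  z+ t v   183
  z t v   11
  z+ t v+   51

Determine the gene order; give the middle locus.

v

The two most frequent reciprocal classes, z+ t+ v and z t v+, are the parental types, so the F1 was z+ t+ v / z t v+.
The two rarest classes, z+ t+ v+ and z t v, are the double crossovers. Comparing them with the parentals, only the v allele has switched, so v is the middle locus and the order is t – v – z.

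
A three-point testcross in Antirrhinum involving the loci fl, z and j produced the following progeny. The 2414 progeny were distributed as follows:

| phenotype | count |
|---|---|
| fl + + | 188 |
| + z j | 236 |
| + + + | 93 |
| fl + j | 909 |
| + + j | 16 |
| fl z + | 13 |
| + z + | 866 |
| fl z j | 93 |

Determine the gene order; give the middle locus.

The two most frequent reciprocal classes, fl + j and + z +, are the parental types, so the F1 was fl + j / + z +.
The two rarest classes, + + j and fl z +, are the double crossovers. Comparing them with the parentals, only the fl allele has switched, so fl is the middle locus and the order is j – fl – z.

fl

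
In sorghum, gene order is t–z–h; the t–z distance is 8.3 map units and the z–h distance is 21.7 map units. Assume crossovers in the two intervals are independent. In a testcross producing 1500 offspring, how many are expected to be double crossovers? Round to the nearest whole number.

Map distances give recombination frequencies of 0.083 and 0.217 for the two intervals.
With no interference, expected double-crossover frequency = 0.083 × 0.217 = 0.01801.
Expected number = 0.01801 × 1500 = 27.02 ≈ 27.

27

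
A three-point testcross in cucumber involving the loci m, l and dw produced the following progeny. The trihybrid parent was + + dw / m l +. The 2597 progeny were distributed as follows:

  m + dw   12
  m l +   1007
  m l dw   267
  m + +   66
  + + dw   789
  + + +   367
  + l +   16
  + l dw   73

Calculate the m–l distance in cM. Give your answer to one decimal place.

6.4 cM

The two rarest classes, m + dw and + l +, are the double crossovers. Comparing them with the parentals, only the m allele has switched, so m is the middle locus and the order is l – m – dw.
Crossovers in the l–m interval produce the single-crossover classes + l dw and m + + (73 + 66 = 139) plus the double crossovers (28).
RF(l–m) = (139 + 28) / 2597 = 167/2597 = 0.0643 → 6.4 cM.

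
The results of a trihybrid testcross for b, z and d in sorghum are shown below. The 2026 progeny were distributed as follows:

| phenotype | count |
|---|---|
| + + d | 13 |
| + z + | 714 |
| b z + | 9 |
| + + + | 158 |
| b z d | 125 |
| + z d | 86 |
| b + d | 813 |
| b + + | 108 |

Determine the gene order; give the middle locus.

The two most frequent reciprocal classes, + z + and b + d, are the parental types, so the F1 was + z + / b + d.
The two rarest classes, b z + and + + d, are the double crossovers. Comparing them with the parentals, only the b allele has switched, so b is the middle locus and the order is d – b – z.

b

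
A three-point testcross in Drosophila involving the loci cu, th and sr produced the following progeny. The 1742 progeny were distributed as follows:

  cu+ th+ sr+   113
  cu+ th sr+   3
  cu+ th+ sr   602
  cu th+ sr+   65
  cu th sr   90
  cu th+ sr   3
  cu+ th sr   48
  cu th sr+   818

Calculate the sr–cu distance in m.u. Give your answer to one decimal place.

12.0 m.u.

The two most frequent reciprocal classes, cu+ th+ sr and cu th sr+, are the parental types, so the F1 was cu+ th+ sr / cu th sr+.
The two rarest classes, cu th+ sr and cu+ th sr+, are the double crossovers. Comparing them with the parentals, only the cu allele has switched, so cu is the middle locus and the order is th – cu – sr.
Crossovers in the cu–sr interval produce the single-crossover classes cu+ th+ sr+ and cu th sr (113 + 90 = 203) plus the double crossovers (6).
RF(cu–sr) = (203 + 6) / 1742 = 209/1742 = 0.1200 → 12.0 m.u.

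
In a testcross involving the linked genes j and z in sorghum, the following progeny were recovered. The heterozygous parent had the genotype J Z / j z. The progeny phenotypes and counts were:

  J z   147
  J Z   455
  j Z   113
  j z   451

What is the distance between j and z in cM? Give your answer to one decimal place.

The recombinant classes are J z and j Z: 147 + 113 = 260.
Recombination frequency = 260/1166 = 0.2230 ≈ 22.3%, i.e. 22.3 cM.

22.3 cM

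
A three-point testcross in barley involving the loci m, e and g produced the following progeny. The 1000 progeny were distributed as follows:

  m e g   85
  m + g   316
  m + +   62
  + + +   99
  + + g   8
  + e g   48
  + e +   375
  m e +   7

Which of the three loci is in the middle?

m

The two most frequent reciprocal classes, m + g and + e +, are the parental types, so the F1 was m + g / + e +.
The two rarest classes, + + g and m e +, are the double crossovers. Comparing them with the parentals, only the m allele has switched, so m is the middle locus and the order is g – m – e.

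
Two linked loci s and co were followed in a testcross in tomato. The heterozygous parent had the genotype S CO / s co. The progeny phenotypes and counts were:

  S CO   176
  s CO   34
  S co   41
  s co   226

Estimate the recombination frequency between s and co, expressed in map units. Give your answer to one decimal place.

15.7 map units

The recombinant classes are S co and s CO: 41 + 34 = 75.
Recombination frequency = 75/477 = 0.1572 ≈ 15.7%, i.e. 15.7 map units.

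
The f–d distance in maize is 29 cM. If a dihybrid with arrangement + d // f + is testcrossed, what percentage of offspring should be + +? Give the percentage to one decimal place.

14.5%

A map distance of 29 cM corresponds to a recombination frequency of 0.290.
The F1 is + d / f +, so + + is a recombinant gamete class with expected frequency r/2 = 0.290/2 = 0.1450.
That is 0.1450 = 14.5% of the progeny.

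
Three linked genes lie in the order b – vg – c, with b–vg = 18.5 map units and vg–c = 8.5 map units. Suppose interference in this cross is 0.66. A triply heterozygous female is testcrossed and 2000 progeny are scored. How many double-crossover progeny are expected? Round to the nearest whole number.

11

Map distances give recombination frequencies of 0.185 and 0.085 for the two intervals.
With interference 0.66 (so coincidence = 0.34), expected double-crossover frequency = 0.185 × 0.085 × 0.34 = 0.00535.
Expected number = 0.00535 × 2000 = 10.69 ≈ 11.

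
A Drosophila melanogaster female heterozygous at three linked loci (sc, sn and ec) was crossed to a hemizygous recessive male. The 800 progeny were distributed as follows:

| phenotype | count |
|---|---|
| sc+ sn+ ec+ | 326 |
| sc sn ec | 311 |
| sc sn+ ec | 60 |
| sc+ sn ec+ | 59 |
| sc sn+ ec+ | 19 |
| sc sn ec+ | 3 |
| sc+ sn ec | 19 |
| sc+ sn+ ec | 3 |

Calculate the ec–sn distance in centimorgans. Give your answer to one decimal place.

The two most frequent reciprocal classes, sc sn ec and sc+ sn+ ec+, are the parental types, so the F1 was sc sn ec / sc+ sn+ ec+.
The two rarest classes, sc sn ec+ and sc+ sn+ ec, are the double crossovers. Comparing them with the parentals, only the ec allele has switched, so ec is the middle locus and the order is sn – ec – sc.
Crossovers in the sn–ec interval produce the single-crossover classes sc sn+ ec and sc+ sn ec+ (60 + 59 = 119) plus the double crossovers (6).
RF(sn–ec) = (119 + 6) / 800 = 125/800 = 0.1562 → 15.6 centimorgans.

15.6 centimorgans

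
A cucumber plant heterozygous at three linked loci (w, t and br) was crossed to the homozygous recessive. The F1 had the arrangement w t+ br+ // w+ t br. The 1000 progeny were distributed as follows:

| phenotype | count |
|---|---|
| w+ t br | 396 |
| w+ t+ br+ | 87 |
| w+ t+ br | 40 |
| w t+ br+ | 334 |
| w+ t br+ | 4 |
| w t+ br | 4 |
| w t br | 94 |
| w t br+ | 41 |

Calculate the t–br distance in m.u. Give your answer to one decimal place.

8.9 m.u.

The two rarest classes, w t+ br and w+ t br+, are the double crossovers. Comparing them with the parentals, only the br allele has switched, so br is the middle locus and the order is t – br – w.
Crossovers in the t–br interval produce the single-crossover classes w t br+ and w+ t+ br (41 + 40 = 81) plus the double crossovers (8).
RF(t–br) = (81 + 8) / 1000 = 89/1000 = 0.0890 → 8.9 m.u.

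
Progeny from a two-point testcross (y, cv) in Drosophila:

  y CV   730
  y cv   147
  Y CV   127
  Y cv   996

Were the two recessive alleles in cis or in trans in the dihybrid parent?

trans

The two most frequent classes are Y cv (996) and y CV (730); these are the parental (non-recombinant) types.
So the F1 carried Y cv on one chromosome and y CV on the other — the recessive alleles are on opposite chromosomes (trans / repulsion).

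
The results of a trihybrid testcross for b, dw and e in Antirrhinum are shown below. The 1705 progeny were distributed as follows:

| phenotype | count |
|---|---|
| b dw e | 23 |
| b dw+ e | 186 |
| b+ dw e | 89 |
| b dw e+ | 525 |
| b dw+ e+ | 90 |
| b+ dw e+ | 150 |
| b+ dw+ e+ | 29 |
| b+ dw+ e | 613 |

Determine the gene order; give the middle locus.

The two most frequent reciprocal classes, b dw e+ and b+ dw+ e, are the parental types, so the F1 was b dw e+ / b+ dw+ e.
The two rarest classes, b dw e and b+ dw+ e+, are the double crossovers. Comparing them with the parentals, only the e allele has switched, so e is the middle locus and the order is b – e – dw.

e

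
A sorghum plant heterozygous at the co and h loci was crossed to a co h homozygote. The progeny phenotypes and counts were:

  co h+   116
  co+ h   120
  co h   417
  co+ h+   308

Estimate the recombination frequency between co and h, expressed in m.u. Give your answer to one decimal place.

The two most frequent classes, co+ h+ (308) and co h (417), are the parental types, so the F1 was co+ h+ / co h.
The recombinant classes are co+ h and co h+: 120 + 116 = 236.
Recombination frequency = 236/961 = 0.2456 ≈ 24.6%, i.e. 24.6 m.u.

24.6 m.u.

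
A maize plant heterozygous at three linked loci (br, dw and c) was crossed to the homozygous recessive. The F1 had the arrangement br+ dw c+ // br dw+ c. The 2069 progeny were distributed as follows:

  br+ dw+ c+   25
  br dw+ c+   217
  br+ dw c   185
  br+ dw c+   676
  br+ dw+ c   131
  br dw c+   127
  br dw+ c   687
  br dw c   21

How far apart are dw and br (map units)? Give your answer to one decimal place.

The two rarest classes, br+ dw+ c+ and br dw c, are the double crossovers. Comparing them with the parentals, only the dw allele has switched, so dw is the middle locus and the order is br – dw – c.
Crossovers in the br–dw interval produce the single-crossover classes br dw c+ and br+ dw+ c (127 + 131 = 258) plus the double crossovers (46).
RF(br–dw) = (258 + 46) / 2069 = 304/2069 = 0.1469 → 14.7 map units.

14.7 map units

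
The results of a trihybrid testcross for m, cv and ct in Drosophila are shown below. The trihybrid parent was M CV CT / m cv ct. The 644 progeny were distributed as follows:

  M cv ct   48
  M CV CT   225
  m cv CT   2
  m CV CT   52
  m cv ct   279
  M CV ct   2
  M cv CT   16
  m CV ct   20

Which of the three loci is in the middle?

The two rarest classes, M CV ct and m cv CT, are the double crossovers. Comparing them with the parentals, only the ct allele has switched, so ct is the middle locus and the order is cv – ct – m.

ct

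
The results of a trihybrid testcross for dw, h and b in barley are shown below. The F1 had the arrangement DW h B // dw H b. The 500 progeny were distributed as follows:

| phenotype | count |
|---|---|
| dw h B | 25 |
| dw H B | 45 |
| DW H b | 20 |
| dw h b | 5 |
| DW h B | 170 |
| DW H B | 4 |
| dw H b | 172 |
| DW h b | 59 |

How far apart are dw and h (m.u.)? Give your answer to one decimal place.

The two rarest classes, DW H B and dw h b, are the double crossovers. Comparing them with the parentals, only the h allele has switched, so h is the middle locus and the order is b – h – dw.
Crossovers in the h–dw interval produce the single-crossover classes dw h B and DW H b (25 + 20 = 45) plus the double crossovers (9).
RF(h–dw) = (45 + 9) / 500 = 54/500 = 0.1080 → 10.8 m.u.

10.8 m.u.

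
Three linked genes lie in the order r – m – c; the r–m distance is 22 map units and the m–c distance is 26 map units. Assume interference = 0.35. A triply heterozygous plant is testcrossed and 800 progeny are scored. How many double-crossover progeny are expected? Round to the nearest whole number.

Map distances give recombination frequencies of 0.220 and 0.260 for the two intervals.
With interference 0.35 (so coincidence = 0.65), expected double-crossover frequency = 0.220 × 0.260 × 0.65 = 0.03718.
Expected number = 0.03718 × 800 = 29.74 ≈ 30.

30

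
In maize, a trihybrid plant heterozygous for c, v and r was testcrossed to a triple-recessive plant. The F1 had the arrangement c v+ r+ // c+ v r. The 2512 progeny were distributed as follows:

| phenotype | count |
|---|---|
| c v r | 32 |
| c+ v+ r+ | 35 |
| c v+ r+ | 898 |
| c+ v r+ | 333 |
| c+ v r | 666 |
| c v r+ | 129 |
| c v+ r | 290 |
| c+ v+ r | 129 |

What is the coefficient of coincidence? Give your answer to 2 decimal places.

0.75

The two rarest classes, c+ v+ r+ and c v r, are the double crossovers. Comparing them with the parentals, only the c allele has switched, so c is the middle locus and the order is v – c – r.
v–c: (258 + 67)/2512 = 0.1294; c–r: (623 + 67)/2512 = 0.2747.
Expected DCO frequency = 0.1294 × 0.2747 ≈ 0.03555; observed = 67/2512 ≈ 0.02667.
Coefficient of coincidence = 0.02667/0.03555 ≈ 0.75.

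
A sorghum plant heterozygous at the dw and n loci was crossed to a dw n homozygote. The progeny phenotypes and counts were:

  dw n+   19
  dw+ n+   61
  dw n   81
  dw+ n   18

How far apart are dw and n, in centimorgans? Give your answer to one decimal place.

The two most frequent classes, dw+ n+ (61) and dw n (81), are the parental types, so the F1 was dw+ n+ / dw n.
The recombinant classes are dw+ n and dw n+: 18 + 19 = 37.
Recombination frequency = 37/179 = 0.2067 ≈ 20.7%, i.e. 20.7 centimorgans.

20.7 centimorgans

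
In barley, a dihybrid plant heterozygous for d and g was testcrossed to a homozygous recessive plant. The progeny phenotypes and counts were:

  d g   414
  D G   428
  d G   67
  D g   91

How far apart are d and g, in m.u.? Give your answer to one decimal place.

15.8 m.u.

The two most frequent classes, D G (428) and d g (414), are the parental types, so the F1 was D G / d g.
The recombinant classes are D g and d G: 91 + 67 = 158.
Recombination frequency = 158/1000 = 0.1580 ≈ 15.8%, i.e. 15.8 m.u.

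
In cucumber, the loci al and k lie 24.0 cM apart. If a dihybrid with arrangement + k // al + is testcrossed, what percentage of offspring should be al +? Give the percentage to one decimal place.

38.0%

A map distance of 24.0 cM corresponds to a recombination frequency of 0.240.
The F1 is + k / al +, so al + is a parental gamete class with expected frequency (1 − r)/2 = 0.760/2 = 0.3800.
That is 0.3800 = 38.0% of the progeny.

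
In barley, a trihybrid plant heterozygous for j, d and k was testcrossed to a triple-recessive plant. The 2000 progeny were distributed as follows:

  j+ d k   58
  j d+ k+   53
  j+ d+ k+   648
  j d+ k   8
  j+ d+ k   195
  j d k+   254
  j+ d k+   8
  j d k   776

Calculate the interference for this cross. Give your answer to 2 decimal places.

The two most frequent reciprocal classes, j d k and j+ d+ k+, are the parental types, so the F1 was j d k / j+ d+ k+.
The two rarest classes, j d+ k and j+ d k+, are the double crossovers. Comparing them with the parentals, only the d allele has switched, so d is the middle locus and the order is j – d – k.
j–d: (111 + 16)/2000 = 0.0635; d–k: (449 + 16)/2000 = 0.2325.
Expected DCO frequency = 0.0635 × 0.2325 ≈ 0.01476; observed = 16/2000 ≈ 0.00800.
Coefficient of coincidence = 0.00800/0.01476 ≈ 0.54; interference = 1 − 0.54 = 0.46.

0.46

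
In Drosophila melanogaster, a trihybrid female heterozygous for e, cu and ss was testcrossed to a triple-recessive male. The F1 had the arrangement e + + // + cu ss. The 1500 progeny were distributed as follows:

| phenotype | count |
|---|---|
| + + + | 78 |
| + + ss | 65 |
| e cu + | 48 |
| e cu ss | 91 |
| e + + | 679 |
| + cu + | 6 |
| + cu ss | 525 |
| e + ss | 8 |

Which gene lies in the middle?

The two rarest classes, e + ss and + cu +, are the double crossovers. Comparing them with the parentals, only the ss allele has switched, so ss is the middle locus and the order is e – ss – cu.

ss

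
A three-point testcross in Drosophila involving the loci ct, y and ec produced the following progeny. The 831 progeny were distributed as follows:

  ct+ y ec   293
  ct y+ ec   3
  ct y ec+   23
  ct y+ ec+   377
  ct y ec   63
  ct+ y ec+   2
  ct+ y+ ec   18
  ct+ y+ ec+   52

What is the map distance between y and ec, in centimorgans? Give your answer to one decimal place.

The two most frequent reciprocal classes, ct y+ ec+ and ct+ y ec, are the parental types, so the F1 was ct y+ ec+ / ct+ y ec.
The two rarest classes, ct y+ ec and ct+ y ec+, are the double crossovers. Comparing them with the parentals, only the ec allele has switched, so ec is the middle locus and the order is ct – ec – y.
Crossovers in the ec–y interval produce the single-crossover classes ct y ec+ and ct+ y+ ec (23 + 18 = 41) plus the double crossovers (5).
RF(ec–y) = (41 + 5) / 831 = 46/831 = 0.0554 → 5.5 centimorgans.

5.5 centimorgans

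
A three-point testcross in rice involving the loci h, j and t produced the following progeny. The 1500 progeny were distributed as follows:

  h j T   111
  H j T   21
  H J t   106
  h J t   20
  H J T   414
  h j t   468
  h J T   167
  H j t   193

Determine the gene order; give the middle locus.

The two most frequent reciprocal classes, h j t and H J T, are the parental types, so the F1 was h j t / H J T.
The two rarest classes, h J t and H j T, are the double crossovers. Comparing them with the parentals, only the j allele has switched, so j is the middle locus and the order is t – j – h.

j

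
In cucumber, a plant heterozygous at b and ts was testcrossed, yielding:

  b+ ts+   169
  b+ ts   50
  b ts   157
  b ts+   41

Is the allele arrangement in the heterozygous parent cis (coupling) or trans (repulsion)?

The two most frequent classes are b+ ts+ (169) and b ts (157); these are the parental (non-recombinant) types.
So the F1 carried b+ ts+ on one chromosome and b ts on the other — the recessive alleles are on the same chromosome (cis / coupling).

cis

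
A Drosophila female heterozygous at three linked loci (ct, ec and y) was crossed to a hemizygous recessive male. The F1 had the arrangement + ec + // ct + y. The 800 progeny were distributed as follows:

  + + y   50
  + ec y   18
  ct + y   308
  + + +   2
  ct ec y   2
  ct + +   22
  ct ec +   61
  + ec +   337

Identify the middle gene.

ec

The two rarest classes, + + + and ct ec y, are the double crossovers. Comparing them with the parentals, only the ec allele has switched, so ec is the middle locus and the order is y – ec – ct.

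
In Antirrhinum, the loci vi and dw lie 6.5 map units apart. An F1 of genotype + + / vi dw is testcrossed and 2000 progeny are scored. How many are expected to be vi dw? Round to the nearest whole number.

935

A map distance of 6.5 map units corresponds to a recombination frequency of 0.065.
The F1 is + + / vi dw, so vi dw is a parental gamete class with expected frequency (1 − r)/2 = 0.935/2 = 0.4675.
Expected number = 0.4675 × 2000 = 935.00 ≈ 935.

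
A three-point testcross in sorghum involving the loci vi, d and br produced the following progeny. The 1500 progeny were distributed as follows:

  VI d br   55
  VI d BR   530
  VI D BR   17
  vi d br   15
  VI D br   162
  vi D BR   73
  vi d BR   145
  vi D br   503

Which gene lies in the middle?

The two most frequent reciprocal classes, VI d BR and vi D br, are the parental types, so the F1 was VI d BR / vi D br.
The two rarest classes, VI D BR and vi d br, are the double crossovers. Comparing them with the parentals, only the d allele has switched, so d is the middle locus and the order is br – d – vi.

d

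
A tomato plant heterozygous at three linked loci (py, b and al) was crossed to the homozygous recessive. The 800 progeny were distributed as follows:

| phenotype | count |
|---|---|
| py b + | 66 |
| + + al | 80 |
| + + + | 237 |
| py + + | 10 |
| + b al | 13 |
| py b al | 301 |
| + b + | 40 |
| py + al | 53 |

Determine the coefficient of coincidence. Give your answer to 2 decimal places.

The two most frequent reciprocal classes, py b al and + + +, are the parental types, so the F1 was py b al / + + +.
The two rarest classes, + b al and py + +, are the double crossovers. Comparing them with the parentals, only the py allele has switched, so py is the middle locus and the order is b – py – al.
b–py: (93 + 23)/800 = 0.1450; py–al: (146 + 23)/800 = 0.2112.
Expected DCO frequency = 0.1450 × 0.2112 ≈ 0.03062; observed = 23/800 ≈ 0.02875.
Coefficient of coincidence = 0.02875/0.03062 ≈ 0.94.

0.94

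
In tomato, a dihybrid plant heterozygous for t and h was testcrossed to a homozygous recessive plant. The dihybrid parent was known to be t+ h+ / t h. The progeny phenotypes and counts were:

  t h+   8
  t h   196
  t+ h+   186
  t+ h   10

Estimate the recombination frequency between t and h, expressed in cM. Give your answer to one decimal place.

The recombinant classes are t+ h and t h+: 10 + 8 = 18.
Recombination frequency = 18/400 = 0.0450 ≈ 4.5%, i.e. 4.5 cM.

4.5 cM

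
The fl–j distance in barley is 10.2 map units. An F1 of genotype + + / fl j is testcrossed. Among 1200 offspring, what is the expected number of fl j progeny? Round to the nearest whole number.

539

A map distance of 10.2 map units corresponds to a recombination frequency of 0.102.
The F1 is + + / fl j, so fl j is a parental gamete class with expected frequency (1 − r)/2 = 0.898/2 = 0.4490.
Expected number = 0.4490 × 1200 = 538.80 ≈ 539.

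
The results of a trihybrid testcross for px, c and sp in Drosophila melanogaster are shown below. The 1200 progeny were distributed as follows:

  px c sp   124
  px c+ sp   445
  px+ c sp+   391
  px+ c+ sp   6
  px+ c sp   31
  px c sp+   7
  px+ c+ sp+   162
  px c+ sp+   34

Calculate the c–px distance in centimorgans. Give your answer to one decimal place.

The two most frequent reciprocal classes, px+ c sp+ and px c+ sp, are the parental types, so the F1 was px+ c sp+ / px c+ sp.
The two rarest classes, px c sp+ and px+ c+ sp, are the double crossovers. Comparing them with the parentals, only the px allele has switched, so px is the middle locus and the order is sp – px – c.
Crossovers in the px–c interval produce the single-crossover classes px+ c+ sp+ and px c sp (162 + 124 = 286) plus the double crossovers (13).
RF(px–c) = (286 + 13) / 1200 = 299/1200 = 0.2492 → 24.9 centimorgans.

24.9 centimorgans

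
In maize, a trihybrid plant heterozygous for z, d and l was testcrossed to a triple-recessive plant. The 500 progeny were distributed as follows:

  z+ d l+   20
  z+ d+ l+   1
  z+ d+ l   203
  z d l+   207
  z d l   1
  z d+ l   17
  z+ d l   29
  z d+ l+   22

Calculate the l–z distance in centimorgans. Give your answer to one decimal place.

7.8 centimorgans

The two most frequent reciprocal classes, z+ d+ l and z d l+, are the parental types, so the F1 was z+ d+ l / z d l+.
The two rarest classes, z+ d+ l+ and z d l, are the double crossovers. Comparing them with the parentals, only the l allele has switched, so l is the middle locus and the order is z – l – d.
Crossovers in the z–l interval produce the single-crossover classes z d+ l and z+ d l+ (17 + 20 = 37) plus the double crossovers (2).
RF(z–l) = (37 + 2) / 500 = 39/500 = 0.0780 → 7.8 centimorgans.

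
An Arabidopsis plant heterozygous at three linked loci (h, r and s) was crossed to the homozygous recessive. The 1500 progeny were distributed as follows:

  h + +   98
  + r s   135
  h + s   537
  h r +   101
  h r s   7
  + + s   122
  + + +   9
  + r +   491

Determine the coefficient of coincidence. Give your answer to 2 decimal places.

0.40

The two most frequent reciprocal classes, h + s and + r +, are the parental types, so the F1 was h + s / + r +.
The two rarest classes, h r s and + + +, are the double crossovers. Comparing them with the parentals, only the r allele has switched, so r is the middle locus and the order is h – r – s.
h–r: (223 + 16)/1500 = 0.1593; r–s: (233 + 16)/1500 = 0.1660.
Expected DCO frequency = 0.1593 × 0.1660 ≈ 0.02644; observed = 16/1500 ≈ 0.01067.
Coefficient of coincidence = 0.01067/0.02644 ≈ 0.40.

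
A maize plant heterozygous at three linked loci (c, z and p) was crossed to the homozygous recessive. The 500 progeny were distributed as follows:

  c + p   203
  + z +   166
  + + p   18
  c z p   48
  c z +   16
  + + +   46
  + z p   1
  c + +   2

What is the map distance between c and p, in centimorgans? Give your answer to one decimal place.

The two most frequent reciprocal classes, + z + and c + p, are the parental types, so the F1 was + z + / c + p.
The two rarest classes, + z p and c + +, are the double crossovers. Comparing them with the parentals, only the p allele has switched, so p is the middle locus and the order is z – p – c.
Crossovers in the p–c interval produce the single-crossover classes c z + and + + p (16 + 18 = 34) plus the double crossovers (3).
RF(p–c) = (34 + 3) / 500 = 37/500 = 0.0740 → 7.4 centimorgans.

7.4 centimorgans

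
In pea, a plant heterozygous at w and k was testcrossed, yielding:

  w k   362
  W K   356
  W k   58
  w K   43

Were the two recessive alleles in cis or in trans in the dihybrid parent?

cis

The two most frequent classes are W K (356) and w k (362); these are the parental (non-recombinant) types.
So the F1 carried W K on one chromosome and w k on the other — the recessive alleles are on the same chromosome (cis / coupling).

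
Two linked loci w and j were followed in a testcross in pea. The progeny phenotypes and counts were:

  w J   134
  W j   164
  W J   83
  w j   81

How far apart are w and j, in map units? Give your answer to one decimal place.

The two most frequent classes, W j (164) and w J (134), are the parental types, so the F1 was W j / w J.
The recombinant classes are W J and w j: 83 + 81 = 164.
Recombination frequency = 164/462 = 0.3550 ≈ 35.5%, i.e. 35.5 map units.

35.5 map units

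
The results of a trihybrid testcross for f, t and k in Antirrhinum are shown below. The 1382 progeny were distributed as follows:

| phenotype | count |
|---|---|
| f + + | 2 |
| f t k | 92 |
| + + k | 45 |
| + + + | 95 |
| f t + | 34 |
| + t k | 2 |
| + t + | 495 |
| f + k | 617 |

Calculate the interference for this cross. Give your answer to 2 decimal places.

The two most frequent reciprocal classes, + t + and f + k, are the parental types, so the F1 was + t + / f + k.
The two rarest classes, + t k and f + +, are the double crossovers. Comparing them with the parentals, only the k allele has switched, so k is the middle locus and the order is t – k – f.
t–k: (187 + 4)/1382 = 0.1382; k–f: (79 + 4)/1382 = 0.0601.
Expected DCO frequency = 0.1382 × 0.0601 ≈ 0.00831; observed = 4/1382 ≈ 0.00289.
Coefficient of coincidence = 0.00289/0.00831 ≈ 0.35; interference = 1 − 0.35 = 0.65.

0.65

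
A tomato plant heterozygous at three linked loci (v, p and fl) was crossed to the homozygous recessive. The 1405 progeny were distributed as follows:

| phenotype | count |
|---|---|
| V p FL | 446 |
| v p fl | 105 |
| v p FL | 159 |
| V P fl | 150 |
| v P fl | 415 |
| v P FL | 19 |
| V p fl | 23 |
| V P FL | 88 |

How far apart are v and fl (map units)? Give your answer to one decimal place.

The two most frequent reciprocal classes, V p FL and v P fl, are the parental types, so the F1 was V p FL / v P fl.
The two rarest classes, V p fl and v P FL, are the double crossovers. Comparing them with the parentals, only the fl allele has switched, so fl is the middle locus and the order is v – fl – p.
Crossovers in the v–fl interval produce the single-crossover classes v p FL and V P fl (159 + 150 = 309) plus the double crossovers (42).
RF(v–fl) = (309 + 42) / 1405 = 351/1405 = 0.2498 → 25.0 map units.

25.0 map units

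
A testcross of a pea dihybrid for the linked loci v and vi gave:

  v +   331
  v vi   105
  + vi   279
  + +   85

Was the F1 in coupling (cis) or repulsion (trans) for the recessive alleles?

The two most frequent classes are + vi (279) and v + (331); these are the parental (non-recombinant) types.
So the F1 carried + vi on one chromosome and v + on the other — the recessive alleles are on opposite chromosomes (trans / repulsion).

trans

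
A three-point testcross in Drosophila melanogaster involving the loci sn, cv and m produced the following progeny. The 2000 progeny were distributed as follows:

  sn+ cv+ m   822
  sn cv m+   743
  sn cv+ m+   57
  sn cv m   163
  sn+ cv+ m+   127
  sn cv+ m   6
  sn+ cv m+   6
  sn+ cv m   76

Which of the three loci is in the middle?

The two most frequent reciprocal classes, sn cv m+ and sn+ cv+ m, are the parental types, so the F1 was sn cv m+ / sn+ cv+ m.
The two rarest classes, sn+ cv m+ and sn cv+ m, are the double crossovers. Comparing them with the parentals, only the sn allele has switched, so sn is the middle locus and the order is cv – sn – m.

sn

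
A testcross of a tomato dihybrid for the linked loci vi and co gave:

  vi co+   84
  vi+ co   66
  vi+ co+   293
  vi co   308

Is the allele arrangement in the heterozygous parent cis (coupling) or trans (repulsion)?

cis

The two most frequent classes are vi+ co+ (293) and vi co (308); these are the parental (non-recombinant) types.
So the F1 carried vi+ co+ on one chromosome and vi co on the other — the recessive alleles are on the same chromosome (cis / coupling).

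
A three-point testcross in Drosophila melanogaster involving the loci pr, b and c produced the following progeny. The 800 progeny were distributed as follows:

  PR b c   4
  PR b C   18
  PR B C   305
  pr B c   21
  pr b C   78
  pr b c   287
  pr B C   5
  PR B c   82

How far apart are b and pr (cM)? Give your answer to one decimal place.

6.0 cM

The two most frequent reciprocal classes, PR B C and pr b c, are the parental types, so the F1 was PR B C / pr b c.
The two rarest classes, pr B C and PR b c, are the double crossovers. Comparing them with the parentals, only the pr allele has switched, so pr is the middle locus and the order is c – pr – b.
Crossovers in the pr–b interval produce the single-crossover classes PR b C and pr B c (18 + 21 = 39) plus the double crossovers (9).
RF(pr–b) = (39 + 9) / 800 = 48/800 = 0.0600 → 6.0 cM.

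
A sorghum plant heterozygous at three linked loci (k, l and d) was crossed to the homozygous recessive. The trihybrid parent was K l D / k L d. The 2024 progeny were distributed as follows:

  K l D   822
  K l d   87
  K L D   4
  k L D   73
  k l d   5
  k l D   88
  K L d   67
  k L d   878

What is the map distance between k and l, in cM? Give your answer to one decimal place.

The two rarest classes, K L D and k l d, are the double crossovers. Comparing them with the parentals, only the l allele has switched, so l is the middle locus and the order is k – l – d.
Crossovers in the k–l interval produce the single-crossover classes k l D and K L d (88 + 67 = 155) plus the double crossovers (9).
RF(k–l) = (155 + 9) / 2024 = 164/2024 = 0.0810 → 8.1 cM.

8.1 cM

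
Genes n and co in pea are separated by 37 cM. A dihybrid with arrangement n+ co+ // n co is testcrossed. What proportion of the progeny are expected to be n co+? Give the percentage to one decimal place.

18.5%

A map distance of 37 cM corresponds to a recombination frequency of 0.370.
The F1 is n+ co+ / n co, so n co+ is a recombinant gamete class with expected frequency r/2 = 0.370/2 = 0.1850.
That is 0.1850 = 18.5% of the progeny.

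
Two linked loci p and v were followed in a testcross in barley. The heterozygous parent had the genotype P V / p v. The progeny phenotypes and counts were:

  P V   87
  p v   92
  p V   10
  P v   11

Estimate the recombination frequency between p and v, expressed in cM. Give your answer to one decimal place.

The recombinant classes are P v and p V: 11 + 10 = 21.
Recombination frequency = 21/200 = 0.1050 ≈ 10.5%, i.e. 10.5 cM.

10.5 cM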